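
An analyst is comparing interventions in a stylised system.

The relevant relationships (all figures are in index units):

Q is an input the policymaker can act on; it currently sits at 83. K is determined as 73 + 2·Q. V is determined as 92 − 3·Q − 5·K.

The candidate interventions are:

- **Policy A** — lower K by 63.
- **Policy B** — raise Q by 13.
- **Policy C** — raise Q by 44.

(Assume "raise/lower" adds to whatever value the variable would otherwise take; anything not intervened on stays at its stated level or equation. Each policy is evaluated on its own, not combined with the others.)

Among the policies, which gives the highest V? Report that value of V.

Policy A (K − 63):
  Q = 83
  K = 73 + 2·83 (−63 from intervention) = 176
  V = 92 − 3·83 − 5·176 = -1037
Policy B (Q + 13):
  Q = 83 + 13 = 96
  K = 73 + 2·96 = 265
  V = 92 − 3·96 − 5·265 = -1521
Policy C (Q + 44):
  Q = 83 + 44 = 127
  K = 73 + 2·127 = 327
  V = 92 − 3·127 − 5·327 = -1924
Comparing — Policy A: V=-1037, Policy B: V=-1521, Policy C: V=-1924. Highest is -1037 (Policy A).

-1037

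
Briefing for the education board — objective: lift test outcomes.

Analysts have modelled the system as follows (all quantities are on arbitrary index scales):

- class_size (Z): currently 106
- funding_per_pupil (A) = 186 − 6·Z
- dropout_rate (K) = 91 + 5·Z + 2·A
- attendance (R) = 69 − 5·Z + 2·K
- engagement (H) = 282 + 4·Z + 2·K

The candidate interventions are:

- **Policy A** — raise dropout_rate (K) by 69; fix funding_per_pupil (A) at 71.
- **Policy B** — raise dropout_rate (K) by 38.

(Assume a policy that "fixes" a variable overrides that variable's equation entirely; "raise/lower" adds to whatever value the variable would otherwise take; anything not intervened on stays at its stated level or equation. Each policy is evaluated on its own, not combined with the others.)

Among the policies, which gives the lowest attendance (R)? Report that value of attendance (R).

Policy A (K + 69, A := 71):
  Z = 106
  A = 71
  K = 91 + 5·106 + 2·71 (+69 from intervention) = 832
  R = 69 − 5·106 + 2·832 = 1203
Policy B (K + 38):
  Z = 106
  A = 186 − 6·106 = -450
  K = 91 + 5·106 + 2·(-450) (+38 from intervention) = -241
  R = 69 − 5·106 + 2·(-241) = -943
Comparing — Policy A: R=1203, Policy B: R=-943. Lowest is -943 (Policy B).

-943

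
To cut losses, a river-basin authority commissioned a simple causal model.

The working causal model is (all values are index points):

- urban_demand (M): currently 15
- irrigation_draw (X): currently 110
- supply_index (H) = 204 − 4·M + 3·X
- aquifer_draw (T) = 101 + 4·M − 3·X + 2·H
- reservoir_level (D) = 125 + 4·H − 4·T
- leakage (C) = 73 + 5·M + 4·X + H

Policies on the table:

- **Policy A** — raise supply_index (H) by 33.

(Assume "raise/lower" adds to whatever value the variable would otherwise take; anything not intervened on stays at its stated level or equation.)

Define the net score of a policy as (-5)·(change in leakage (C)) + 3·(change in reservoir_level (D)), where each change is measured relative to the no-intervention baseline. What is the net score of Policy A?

-561

Baseline:
  M = 15
  X = 110
  H = 204 − 4·15 + 3·110 = 474
  T = 101 + 4·15 − 3·110 + 2·474 = 779
  D = 125 + 4·474 − 4·779 = -1095
  C = 73 + 5·15 + 4·110 + 474 = 1062
Policy A (H + 33):
  M = 15
  X = 110
  H = 204 − 4·15 + 3·110 (+33 from intervention) = 507
  T = 101 + 4·15 − 3·110 + 2·507 = 845
  D = 125 + 4·507 − 4·845 = -1227
  C = 73 + 5·15 + 4·110 + 507 = 1095
ΔC = 1095 − 1062 = 33; ΔD = -1227 − (-1095) = -132
Score = (-5)·33 + 3·(-132) = -561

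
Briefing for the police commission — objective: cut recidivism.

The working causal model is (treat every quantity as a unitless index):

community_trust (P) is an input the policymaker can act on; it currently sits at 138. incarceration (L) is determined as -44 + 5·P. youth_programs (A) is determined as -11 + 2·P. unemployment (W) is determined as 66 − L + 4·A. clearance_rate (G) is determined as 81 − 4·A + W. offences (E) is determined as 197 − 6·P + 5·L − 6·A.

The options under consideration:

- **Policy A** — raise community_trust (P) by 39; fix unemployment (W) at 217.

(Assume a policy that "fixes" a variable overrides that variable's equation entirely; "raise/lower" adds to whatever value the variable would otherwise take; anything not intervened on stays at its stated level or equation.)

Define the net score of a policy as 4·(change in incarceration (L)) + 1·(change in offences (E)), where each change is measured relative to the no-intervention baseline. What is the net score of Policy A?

1053

Baseline:
  P = 138
  L = -44 + 5·138 = 646
  A = -11 + 2·138 = 265
  E = 197 − 6·138 + 5·646 − 6·265 = 1009
Policy A (P + 39, W := 217):
  P = 138 + 39 = 177
  L = -44 + 5·177 = 841
  A = -11 + 2·177 = 343
  E = 197 − 6·177 + 5·841 − 6·343 = 1282
ΔL = 841 − 646 = 195; ΔE = 1282 − 1009 = 273
Score = 4·195 + 1·273 = 1053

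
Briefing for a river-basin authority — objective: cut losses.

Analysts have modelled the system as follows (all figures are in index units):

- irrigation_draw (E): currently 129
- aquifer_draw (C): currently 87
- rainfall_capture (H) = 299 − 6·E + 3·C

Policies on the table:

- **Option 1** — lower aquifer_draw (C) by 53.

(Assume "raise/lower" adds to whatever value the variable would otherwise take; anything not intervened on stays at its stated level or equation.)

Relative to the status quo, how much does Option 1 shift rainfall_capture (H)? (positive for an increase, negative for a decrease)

Baseline:
  E = 129
  C = 87
  H = 299 − 6·129 + 3·87 = -214
Option 1 (C − 53):
  E = 129
  C = 87 − 53 = 34
  H = 299 − 6·129 + 3·34 = -373
Change in H: -373 − (-214) = -159

-159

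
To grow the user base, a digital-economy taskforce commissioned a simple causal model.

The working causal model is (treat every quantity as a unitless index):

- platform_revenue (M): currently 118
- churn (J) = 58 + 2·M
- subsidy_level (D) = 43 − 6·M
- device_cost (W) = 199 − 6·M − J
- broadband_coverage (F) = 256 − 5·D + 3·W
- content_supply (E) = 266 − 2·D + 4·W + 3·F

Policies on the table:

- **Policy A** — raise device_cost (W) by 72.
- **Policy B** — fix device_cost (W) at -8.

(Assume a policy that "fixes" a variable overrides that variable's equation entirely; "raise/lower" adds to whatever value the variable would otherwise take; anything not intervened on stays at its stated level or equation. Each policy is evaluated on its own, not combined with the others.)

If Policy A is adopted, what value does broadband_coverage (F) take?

Policy A (W + 72):
  M = 118
  J = 58 + 2·118 = 294
  D = 43 − 6·118 = -665
  W = 199 − 6·118 − 294 (+72 from intervention) = -731
  F = 256 − 5·(-665) + 3·(-731) = 1388

1388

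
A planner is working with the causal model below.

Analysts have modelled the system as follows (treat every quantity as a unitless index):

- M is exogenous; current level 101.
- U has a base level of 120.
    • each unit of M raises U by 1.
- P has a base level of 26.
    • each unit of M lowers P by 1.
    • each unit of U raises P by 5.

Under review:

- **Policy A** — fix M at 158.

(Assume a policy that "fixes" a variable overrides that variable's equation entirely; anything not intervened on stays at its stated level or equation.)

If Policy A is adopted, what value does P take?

1258

Policy A (M := 158):
  M = 158
  U = 120 + 158 = 278
  P = 26 − 158 + 5·278 = 1258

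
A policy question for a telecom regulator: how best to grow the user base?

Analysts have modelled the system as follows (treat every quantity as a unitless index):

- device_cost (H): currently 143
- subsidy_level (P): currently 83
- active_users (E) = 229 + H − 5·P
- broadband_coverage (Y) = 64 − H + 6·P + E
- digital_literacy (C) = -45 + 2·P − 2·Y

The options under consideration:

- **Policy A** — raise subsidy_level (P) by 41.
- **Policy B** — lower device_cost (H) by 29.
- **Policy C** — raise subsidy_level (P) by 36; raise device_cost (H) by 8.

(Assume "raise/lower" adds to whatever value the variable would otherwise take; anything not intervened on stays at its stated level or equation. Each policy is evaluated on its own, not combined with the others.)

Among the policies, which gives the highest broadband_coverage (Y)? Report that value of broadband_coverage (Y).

417

Policy A (P + 41):
  H = 143
  P = 83 + 41 = 124
  E = 229 + 143 − 5·124 = -248
  Y = 64 − 143 + 6·124 + (-248) = 417
Policy B (H − 29):
  H = 143 − 29 = 114
  P = 83
  E = 229 + 114 − 5·83 = -72
  Y = 64 − 114 + 6·83 + (-72) = 376
Policy C (P + 36, H + 8):
  H = 143 + 8 = 151
  P = 83 + 36 = 119
  E = 229 + 151 − 5·119 = -215
  Y = 64 − 151 + 6·119 + (-215) = 412
Comparing — Policy A: Y=417, Policy B: Y=376, Policy C: Y=412. Highest is 417 (Policy A).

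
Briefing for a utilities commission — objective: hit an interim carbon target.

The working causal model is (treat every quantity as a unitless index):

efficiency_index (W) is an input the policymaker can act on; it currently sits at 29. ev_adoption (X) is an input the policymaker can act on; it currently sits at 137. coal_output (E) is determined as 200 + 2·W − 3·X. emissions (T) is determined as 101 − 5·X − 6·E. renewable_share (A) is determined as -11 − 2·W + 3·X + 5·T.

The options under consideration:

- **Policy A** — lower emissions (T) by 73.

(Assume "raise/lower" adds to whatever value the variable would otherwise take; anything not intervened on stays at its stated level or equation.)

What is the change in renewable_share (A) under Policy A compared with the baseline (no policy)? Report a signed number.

-365

Baseline:
  W = 29
  X = 137
  E = 200 + 2·29 − 3·137 = -153
  T = 101 − 5·137 − 6·(-153) = 334
  A = -11 − 2·29 + 3·137 + 5·334 = 2012
Policy A (T − 73):
  W = 29
  X = 137
  E = 200 + 2·29 − 3·137 = -153
  T = 101 − 5·137 − 6·(-153) (−73 from intervention) = 261
  A = -11 − 2·29 + 3·137 + 5·261 = 1647
Change in A: 1647 − 2012 = -365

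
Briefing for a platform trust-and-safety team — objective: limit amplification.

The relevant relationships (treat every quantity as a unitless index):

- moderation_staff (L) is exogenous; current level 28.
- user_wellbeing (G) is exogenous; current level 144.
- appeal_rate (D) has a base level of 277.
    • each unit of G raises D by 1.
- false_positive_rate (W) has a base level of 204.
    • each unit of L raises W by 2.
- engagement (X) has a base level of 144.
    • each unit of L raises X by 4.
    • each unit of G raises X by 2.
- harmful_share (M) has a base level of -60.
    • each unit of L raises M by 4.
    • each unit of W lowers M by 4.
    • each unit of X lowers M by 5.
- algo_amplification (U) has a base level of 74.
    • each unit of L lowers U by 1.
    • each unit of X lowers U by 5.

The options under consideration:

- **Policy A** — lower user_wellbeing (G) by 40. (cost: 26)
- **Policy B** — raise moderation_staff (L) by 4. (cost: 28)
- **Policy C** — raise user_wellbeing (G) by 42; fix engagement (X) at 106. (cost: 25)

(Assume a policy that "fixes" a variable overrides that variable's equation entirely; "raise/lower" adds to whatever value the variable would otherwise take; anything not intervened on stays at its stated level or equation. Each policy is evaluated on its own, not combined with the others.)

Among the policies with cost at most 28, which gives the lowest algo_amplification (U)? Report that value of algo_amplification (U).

Policy A (G − 40):
  L = 28
  G = 144 − 40 = 104
  X = 144 + 4·28 + 2·104 = 464
  U = 74 − 28 − 5·464 = -2274
Policy B (L + 4):
  L = 28 + 4 = 32
  G = 144
  X = 144 + 4·32 + 2·144 = 560
  U = 74 − 32 − 5·560 = -2758
Policy C (G + 42, X := 106):
  L = 28
  G = 144 + 42 = 186
  X = 106
  U = 74 − 28 − 5·106 = -484
Comparing — Policy A: U=-2274, Policy B: U=-2758, Policy C: U=-484. Lowest is -2758 (Policy B).

-2758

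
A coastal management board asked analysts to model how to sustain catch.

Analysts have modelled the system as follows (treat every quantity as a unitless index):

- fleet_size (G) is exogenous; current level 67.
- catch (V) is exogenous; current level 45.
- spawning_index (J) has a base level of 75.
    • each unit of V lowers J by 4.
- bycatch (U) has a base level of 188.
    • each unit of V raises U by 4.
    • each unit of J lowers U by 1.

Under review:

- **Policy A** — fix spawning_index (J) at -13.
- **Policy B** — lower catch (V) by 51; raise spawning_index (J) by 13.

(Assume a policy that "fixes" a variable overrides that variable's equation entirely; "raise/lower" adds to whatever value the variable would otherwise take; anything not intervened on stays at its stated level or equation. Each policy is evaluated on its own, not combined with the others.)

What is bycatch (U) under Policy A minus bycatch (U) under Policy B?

Policy A (J := -13):
  V = 45
  J = -13
  U = 188 + 4·45 − (-13) = 381
Policy B (V − 51, J + 13):
  V = 45 − 51 = -6
  J = 75 − 4·(-6) (+13 from intervention) = 112
  U = 188 + 4·(-6) − 112 = 52
U: 381 − 52 = 329

329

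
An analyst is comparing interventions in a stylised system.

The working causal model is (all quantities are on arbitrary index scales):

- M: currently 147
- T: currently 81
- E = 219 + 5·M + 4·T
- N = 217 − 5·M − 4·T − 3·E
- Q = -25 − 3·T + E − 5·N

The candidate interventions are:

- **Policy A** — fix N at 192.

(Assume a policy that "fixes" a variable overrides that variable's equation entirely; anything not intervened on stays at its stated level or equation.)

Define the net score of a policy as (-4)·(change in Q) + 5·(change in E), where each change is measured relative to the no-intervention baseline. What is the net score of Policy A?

Baseline:
  M = 147
  T = 81
  E = 219 + 5·147 + 4·81 = 1278
  N = 217 − 5·147 − 4·81 − 3·1278 = -4676
  Q = -25 − 3·81 + 1278 − 5·(-4676) = 24390
Policy A (N := 192):
  M = 147
  T = 81
  E = 219 + 5·147 + 4·81 = 1278
  N = 192
  Q = -25 − 3·81 + 1278 − 5·192 = 50
ΔQ = 50 − 24390 = -24340; ΔE = 1278 − 1278 = 0
Score = (-4)·(-24340) + 5·0 = 97360

97360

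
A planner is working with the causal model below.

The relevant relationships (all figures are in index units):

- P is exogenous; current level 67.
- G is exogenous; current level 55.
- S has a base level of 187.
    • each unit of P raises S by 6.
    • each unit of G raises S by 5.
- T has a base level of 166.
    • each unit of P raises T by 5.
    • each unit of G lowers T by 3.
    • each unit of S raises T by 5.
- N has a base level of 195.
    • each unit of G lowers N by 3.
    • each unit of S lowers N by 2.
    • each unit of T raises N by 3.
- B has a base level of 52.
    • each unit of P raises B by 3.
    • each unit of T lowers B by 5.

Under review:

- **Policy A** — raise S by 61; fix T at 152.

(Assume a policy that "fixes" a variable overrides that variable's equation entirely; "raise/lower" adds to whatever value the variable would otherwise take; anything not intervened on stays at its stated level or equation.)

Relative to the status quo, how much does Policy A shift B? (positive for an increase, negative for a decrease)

Baseline:
  P = 67
  G = 55
  S = 187 + 6·67 + 5·55 = 864
  T = 166 + 5·67 − 3·55 + 5·864 = 4656
  B = 52 + 3·67 − 5·4656 = -23027
Policy A (S + 61, T := 152):
  P = 67
  G = 55
  S = 187 + 6·67 + 5·55 (+61 from intervention) = 925
  T = 152
  B = 52 + 3·67 − 5·152 = -507
Change in B: -507 − (-23027) = 22520

22520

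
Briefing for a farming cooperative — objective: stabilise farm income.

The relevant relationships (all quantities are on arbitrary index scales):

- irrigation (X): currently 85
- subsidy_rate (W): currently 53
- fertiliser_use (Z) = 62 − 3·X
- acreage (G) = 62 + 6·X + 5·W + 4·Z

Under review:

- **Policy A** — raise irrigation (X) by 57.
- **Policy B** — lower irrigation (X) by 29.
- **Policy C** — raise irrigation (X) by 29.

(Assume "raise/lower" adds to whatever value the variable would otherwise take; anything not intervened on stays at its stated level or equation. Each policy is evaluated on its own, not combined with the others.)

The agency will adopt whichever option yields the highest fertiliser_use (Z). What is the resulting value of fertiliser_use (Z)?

Policy A (X + 57):
  X = 85 + 57 = 142
  Z = 62 − 3·142 = -364
Policy B (X − 29):
  X = 85 − 29 = 56
  Z = 62 − 3·56 = -106
Policy C (X + 29):
  X = 85 + 29 = 114
  Z = 62 − 3·114 = -280
Comparing — Policy A: Z=-364, Policy B: Z=-106, Policy C: Z=-280. Highest is -106 (Policy B).

-106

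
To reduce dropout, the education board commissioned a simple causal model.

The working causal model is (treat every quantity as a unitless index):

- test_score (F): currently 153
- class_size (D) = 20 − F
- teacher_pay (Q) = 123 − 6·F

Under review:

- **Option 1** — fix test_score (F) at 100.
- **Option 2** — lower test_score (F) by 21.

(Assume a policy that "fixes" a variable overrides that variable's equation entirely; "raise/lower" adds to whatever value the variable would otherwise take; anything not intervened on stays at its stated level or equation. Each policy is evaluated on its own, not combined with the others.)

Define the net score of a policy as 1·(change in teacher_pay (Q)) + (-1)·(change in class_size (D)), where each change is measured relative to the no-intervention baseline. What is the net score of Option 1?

265

Baseline:
  F = 153
  D = 20 − 153 = -133
  Q = 123 − 6·153 = -795
Option 1 (F := 100):
  F = 100
  D = 20 − 100 = -80
  Q = 123 − 6·100 = -477
ΔQ = -477 − (-795) = 318; ΔD = -80 − (-133) = 53
Score = 1·318 + (-1)·53 = 265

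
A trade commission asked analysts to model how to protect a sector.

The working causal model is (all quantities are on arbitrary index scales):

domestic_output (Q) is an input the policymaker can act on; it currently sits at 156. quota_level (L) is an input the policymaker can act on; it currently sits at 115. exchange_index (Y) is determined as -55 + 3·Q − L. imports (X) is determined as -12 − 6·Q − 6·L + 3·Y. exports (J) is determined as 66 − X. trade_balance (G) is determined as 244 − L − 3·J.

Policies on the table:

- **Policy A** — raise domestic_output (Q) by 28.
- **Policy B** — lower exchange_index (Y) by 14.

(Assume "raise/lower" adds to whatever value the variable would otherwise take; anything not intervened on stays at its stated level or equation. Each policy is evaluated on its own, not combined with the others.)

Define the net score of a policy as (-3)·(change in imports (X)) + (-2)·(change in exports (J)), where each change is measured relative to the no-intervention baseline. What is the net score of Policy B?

42

Baseline:
  Q = 156
  L = 115
  Y = -55 + 3·156 − 115 = 298
  X = -12 − 6·156 − 6·115 + 3·298 = -744
  J = 66 − (-744) = 810
Policy B (Y − 14):
  Q = 156
  L = 115
  Y = -55 + 3·156 − 115 (−14 from intervention) = 284
  X = -12 − 6·156 − 6·115 + 3·284 = -786
  J = 66 − (-786) = 852
ΔX = -786 − (-744) = -42; ΔJ = 852 − 810 = 42
Score = (-3)·(-42) + (-2)·42 = 42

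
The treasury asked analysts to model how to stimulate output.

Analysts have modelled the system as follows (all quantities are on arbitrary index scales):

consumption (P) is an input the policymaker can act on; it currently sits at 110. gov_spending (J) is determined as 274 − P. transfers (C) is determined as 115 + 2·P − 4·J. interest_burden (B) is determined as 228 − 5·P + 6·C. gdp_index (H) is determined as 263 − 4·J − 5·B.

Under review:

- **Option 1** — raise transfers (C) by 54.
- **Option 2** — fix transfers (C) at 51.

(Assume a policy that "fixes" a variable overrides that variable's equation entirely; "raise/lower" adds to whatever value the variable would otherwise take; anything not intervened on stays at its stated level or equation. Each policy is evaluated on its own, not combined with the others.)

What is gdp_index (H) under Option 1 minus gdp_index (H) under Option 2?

Option 1 (C + 54):
  P = 110
  J = 274 − 110 = 164
  C = 115 + 2·110 − 4·164 (+54 from intervention) = -267
  B = 228 − 5·110 + 6·(-267) = -1924
  H = 263 − 4·164 − 5·(-1924) = 9227
Option 2 (C := 51):
  P = 110
  J = 274 − 110 = 164
  C = 51
  B = 228 − 5·110 + 6·51 = -16
  H = 263 − 4·164 − 5·(-16) = -313
H: 9227 − (-313) = 9540

9540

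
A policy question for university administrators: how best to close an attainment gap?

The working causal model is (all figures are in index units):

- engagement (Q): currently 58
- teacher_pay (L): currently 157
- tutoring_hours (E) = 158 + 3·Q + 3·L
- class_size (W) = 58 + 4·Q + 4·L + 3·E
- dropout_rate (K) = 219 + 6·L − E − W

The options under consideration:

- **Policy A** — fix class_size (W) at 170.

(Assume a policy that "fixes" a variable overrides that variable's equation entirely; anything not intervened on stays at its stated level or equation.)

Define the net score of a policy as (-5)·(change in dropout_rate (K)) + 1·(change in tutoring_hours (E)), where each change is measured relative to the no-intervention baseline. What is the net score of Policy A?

Baseline:
  Q = 58
  L = 157
  E = 158 + 3·58 + 3·157 = 803
  W = 58 + 4·58 + 4·157 + 3·803 = 3327
  K = 219 + 6·157 − 803 − 3327 = -2969
Policy A (W := 170):
  Q = 58
  L = 157
  E = 158 + 3·58 + 3·157 = 803
  W = 170
  K = 219 + 6·157 − 803 − 170 = 188
ΔK = 188 − (-2969) = 3157; ΔE = 803 − 803 = 0
Score = (-5)·3157 + 1·0 = -15785

-15785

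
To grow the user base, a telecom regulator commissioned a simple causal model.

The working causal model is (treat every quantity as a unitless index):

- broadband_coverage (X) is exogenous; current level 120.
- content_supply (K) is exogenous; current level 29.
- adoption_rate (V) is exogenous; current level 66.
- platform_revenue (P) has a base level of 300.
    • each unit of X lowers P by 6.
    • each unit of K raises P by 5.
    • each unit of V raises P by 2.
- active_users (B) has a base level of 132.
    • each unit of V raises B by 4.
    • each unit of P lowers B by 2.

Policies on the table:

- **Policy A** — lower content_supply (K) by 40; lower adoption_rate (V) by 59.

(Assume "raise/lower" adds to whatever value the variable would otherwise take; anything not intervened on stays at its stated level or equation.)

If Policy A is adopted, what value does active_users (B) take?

Policy A (K − 40, V − 59):
  X = 120
  K = 29 − 40 = -11
  V = 66 − 59 = 7
  P = 300 − 6·120 + 5·(-11) + 2·7 = -461
  B = 132 + 4·7 − 2·(-461) = 1082

1082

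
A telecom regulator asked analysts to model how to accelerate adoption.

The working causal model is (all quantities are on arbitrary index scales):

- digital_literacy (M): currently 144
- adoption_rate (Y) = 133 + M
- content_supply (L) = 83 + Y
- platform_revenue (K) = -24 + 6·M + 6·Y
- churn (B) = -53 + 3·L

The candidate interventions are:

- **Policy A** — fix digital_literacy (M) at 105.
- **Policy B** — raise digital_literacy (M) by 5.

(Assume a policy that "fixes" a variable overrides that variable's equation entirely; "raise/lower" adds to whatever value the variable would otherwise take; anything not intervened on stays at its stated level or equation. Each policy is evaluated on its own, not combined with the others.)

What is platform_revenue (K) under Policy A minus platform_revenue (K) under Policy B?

-528

Policy A (M := 105):
  M = 105
  Y = 133 + 105 = 238
  K = -24 + 6·105 + 6·238 = 2034
Policy B (M + 5):
  M = 144 + 5 = 149
  Y = 133 + 149 = 282
  K = -24 + 6·149 + 6·282 = 2562
K: 2034 − 2562 = -528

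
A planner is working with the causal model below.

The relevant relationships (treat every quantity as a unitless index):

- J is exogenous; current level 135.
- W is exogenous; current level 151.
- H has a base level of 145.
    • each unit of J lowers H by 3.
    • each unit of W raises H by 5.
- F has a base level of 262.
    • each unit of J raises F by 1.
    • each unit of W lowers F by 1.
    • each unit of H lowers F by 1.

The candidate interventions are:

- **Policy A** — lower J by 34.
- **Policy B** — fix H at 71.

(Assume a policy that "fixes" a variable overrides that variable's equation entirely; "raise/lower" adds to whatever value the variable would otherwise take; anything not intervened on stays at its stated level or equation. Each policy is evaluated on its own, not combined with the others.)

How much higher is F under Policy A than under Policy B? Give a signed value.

Policy A (J − 34):
  J = 135 − 34 = 101
  W = 151
  H = 145 − 3·101 + 5·151 = 597
  F = 262 + 101 − 151 − 597 = -385
Policy B (H := 71):
  J = 135
  W = 151
  H = 71
  F = 262 + 135 − 151 − 71 = 175
F: -385 − 175 = -560

-560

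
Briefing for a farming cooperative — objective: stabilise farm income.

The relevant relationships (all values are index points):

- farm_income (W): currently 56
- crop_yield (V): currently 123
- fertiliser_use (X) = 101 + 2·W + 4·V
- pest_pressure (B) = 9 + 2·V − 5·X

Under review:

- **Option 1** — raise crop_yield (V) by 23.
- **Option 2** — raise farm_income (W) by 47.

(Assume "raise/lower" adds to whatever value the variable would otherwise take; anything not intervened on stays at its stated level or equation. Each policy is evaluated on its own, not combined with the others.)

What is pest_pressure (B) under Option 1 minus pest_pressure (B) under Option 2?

Option 1 (V + 23):
  W = 56
  V = 123 + 23 = 146
  X = 101 + 2·56 + 4·146 = 797
  B = 9 + 2·146 − 5·797 = -3684
Option 2 (W + 47):
  W = 56 + 47 = 103
  V = 123
  X = 101 + 2·103 + 4·123 = 799
  B = 9 + 2·123 − 5·799 = -3740
B: -3684 − (-3740) = 56

56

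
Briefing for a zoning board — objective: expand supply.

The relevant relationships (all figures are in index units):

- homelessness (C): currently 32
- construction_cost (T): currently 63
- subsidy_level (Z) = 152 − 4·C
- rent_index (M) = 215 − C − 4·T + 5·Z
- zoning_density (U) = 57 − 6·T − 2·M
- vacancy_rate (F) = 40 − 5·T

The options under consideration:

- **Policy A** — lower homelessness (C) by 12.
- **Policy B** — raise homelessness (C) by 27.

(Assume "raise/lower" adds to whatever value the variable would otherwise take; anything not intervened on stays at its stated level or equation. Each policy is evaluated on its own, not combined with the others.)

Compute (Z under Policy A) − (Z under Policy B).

156

Policy A (C − 12):
  C = 32 − 12 = 20
  Z = 152 − 4·20 = 72
Policy B (C + 27):
  C = 32 + 27 = 59
  Z = 152 − 4·59 = -84
Z: 72 − (-84) = 156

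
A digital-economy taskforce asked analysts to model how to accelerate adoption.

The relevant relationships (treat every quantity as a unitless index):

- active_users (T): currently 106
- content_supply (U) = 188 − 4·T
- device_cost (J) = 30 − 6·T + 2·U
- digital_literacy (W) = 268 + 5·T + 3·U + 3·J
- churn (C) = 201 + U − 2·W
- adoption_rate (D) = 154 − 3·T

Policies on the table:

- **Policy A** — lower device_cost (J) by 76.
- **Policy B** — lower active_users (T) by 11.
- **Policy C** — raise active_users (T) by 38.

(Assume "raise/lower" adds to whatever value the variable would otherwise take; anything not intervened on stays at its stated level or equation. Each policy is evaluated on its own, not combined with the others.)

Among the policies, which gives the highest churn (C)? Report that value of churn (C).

Policy A (J − 76):
  T = 106
  U = 188 − 4·106 = -236
  J = 30 − 6·106 + 2·(-236) (−76 from intervention) = -1154
  W = 268 + 5·106 + 3·(-236) + 3·(-1154) = -3372
  C = 201 + (-236) − 2·(-3372) = 6709
Policy B (T − 11):
  T = 106 − 11 = 95
  U = 188 − 4·95 = -192
  J = 30 − 6·95 + 2·(-192) = -924
  W = 268 + 5·95 + 3·(-192) + 3·(-924) = -2605
  C = 201 + (-192) − 2·(-2605) = 5219
Policy C (T + 38):
  T = 106 + 38 = 144
  U = 188 − 4·144 = -388
  J = 30 − 6·144 + 2·(-388) = -1610
  W = 268 + 5·144 + 3·(-388) + 3·(-1610) = -5006
  C = 201 + (-388) − 2·(-5006) = 9825
Comparing — Policy A: C=6709, Policy B: C=5219, Policy C: C=9825. Highest is 9825 (Policy C).

9825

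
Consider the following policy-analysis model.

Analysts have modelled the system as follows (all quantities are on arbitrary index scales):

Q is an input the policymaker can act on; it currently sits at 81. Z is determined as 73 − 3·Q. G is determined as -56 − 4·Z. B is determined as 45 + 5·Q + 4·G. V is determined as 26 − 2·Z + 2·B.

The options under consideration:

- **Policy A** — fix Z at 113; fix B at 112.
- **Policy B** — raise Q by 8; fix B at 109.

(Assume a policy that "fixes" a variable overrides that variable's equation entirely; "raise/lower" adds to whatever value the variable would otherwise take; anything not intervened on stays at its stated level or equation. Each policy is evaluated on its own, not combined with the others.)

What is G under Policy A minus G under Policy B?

Policy A (Z := 113, B := 112):
  Q = 81
  Z = 113
  G = -56 − 4·113 = -508
Policy B (Q + 8, B := 109):
  Q = 81 + 8 = 89
  Z = 73 − 3·89 = -194
  G = -56 − 4·(-194) = 720
G: -508 − 720 = -1228

-1228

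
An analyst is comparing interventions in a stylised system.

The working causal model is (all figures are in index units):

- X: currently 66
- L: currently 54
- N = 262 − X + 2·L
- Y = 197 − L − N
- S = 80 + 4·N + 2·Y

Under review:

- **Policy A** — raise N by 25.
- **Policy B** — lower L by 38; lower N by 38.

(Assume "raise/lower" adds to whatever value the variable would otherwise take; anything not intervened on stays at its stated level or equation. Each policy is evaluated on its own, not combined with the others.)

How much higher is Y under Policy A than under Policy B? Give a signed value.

-177

Policy A (N + 25):
  X = 66
  L = 54
  N = 262 − 66 + 2·54 (+25 from intervention) = 329
  Y = 197 − 54 − 329 = -186
Policy B (L − 38, N − 38):
  X = 66
  L = 54 − 38 = 16
  N = 262 − 66 + 2·16 (−38 from intervention) = 190
  Y = 197 − 16 − 190 = -9
Y: -186 − (-9) = -177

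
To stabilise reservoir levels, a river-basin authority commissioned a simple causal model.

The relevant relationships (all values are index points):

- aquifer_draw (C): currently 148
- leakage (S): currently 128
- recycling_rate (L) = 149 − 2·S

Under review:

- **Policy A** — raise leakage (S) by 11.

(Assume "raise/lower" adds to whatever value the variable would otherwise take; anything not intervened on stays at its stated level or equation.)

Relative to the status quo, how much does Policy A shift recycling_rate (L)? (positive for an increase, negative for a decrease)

Baseline:
  S = 128
  L = 149 − 2·128 = -107
Policy A (S + 11):
  S = 128 + 11 = 139
  L = 149 − 2·139 = -129
Change in L: -129 − (-107) = -22

-22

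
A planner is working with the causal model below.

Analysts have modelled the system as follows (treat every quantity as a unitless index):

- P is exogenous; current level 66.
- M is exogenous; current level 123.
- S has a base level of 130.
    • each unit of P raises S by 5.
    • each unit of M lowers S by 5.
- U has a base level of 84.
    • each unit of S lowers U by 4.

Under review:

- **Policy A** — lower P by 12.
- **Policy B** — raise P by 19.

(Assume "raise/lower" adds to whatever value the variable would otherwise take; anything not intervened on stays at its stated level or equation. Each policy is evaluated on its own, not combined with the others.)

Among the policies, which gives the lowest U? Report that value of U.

Policy A (P − 12):
  P = 66 − 12 = 54
  M = 123
  S = 130 + 5·54 − 5·123 = -215
  U = 84 − 4·(-215) = 944
Policy B (P + 19):
  P = 66 + 19 = 85
  M = 123
  S = 130 + 5·85 − 5·123 = -60
  U = 84 − 4·(-60) = 324
Comparing — Policy A: U=944, Policy B: U=324. Lowest is 324 (Policy B).

324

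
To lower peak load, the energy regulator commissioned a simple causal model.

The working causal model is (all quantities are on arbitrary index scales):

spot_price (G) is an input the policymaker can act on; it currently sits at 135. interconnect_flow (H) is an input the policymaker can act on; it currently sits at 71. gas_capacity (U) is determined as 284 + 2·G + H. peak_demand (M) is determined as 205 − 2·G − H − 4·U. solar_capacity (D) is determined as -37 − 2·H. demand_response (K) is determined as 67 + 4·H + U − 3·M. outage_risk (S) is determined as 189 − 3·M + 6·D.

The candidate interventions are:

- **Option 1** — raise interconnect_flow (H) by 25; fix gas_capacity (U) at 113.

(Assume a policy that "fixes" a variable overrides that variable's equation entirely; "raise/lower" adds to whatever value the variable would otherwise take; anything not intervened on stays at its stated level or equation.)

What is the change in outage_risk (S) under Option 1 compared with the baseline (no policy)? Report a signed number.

-6369

Baseline:
  G = 135
  H = 71
  U = 284 + 2·135 + 71 = 625
  M = 205 − 2·135 − 71 − 4·625 = -2636
  D = -37 − 2·71 = -179
  S = 189 − 3·(-2636) + 6·(-179) = 7023
Option 1 (H + 25, U := 113):
  G = 135
  H = 71 + 25 = 96
  U = 113
  M = 205 − 2·135 − 96 − 4·113 = -613
  D = -37 − 2·96 = -229
  S = 189 − 3·(-613) + 6·(-229) = 654
Change in S: 654 − 7023 = -6369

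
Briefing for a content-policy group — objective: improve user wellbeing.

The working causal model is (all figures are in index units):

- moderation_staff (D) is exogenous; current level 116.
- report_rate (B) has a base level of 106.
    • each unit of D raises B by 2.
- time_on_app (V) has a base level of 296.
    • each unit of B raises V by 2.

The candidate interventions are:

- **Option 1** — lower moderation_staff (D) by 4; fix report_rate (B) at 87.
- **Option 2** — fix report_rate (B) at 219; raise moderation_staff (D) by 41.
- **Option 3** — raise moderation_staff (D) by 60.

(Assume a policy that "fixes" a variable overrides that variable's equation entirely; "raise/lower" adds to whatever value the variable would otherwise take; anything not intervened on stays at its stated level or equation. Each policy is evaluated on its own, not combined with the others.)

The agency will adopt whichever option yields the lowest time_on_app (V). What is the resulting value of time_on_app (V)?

470

Option 1 (D − 4, B := 87):
  D = 116 − 4 = 112
  B = 87
  V = 296 + 2·87 = 470
Option 2 (B := 219, D + 41):
  D = 116 + 41 = 157
  B = 219
  V = 296 + 2·219 = 734
Option 3 (D + 60):
  D = 116 + 60 = 176
  B = 106 + 2·176 = 458
  V = 296 + 2·458 = 1212
Comparing — Option 1: V=470, Option 2: V=734, Option 3: V=1212. Lowest is 470 (Option 1).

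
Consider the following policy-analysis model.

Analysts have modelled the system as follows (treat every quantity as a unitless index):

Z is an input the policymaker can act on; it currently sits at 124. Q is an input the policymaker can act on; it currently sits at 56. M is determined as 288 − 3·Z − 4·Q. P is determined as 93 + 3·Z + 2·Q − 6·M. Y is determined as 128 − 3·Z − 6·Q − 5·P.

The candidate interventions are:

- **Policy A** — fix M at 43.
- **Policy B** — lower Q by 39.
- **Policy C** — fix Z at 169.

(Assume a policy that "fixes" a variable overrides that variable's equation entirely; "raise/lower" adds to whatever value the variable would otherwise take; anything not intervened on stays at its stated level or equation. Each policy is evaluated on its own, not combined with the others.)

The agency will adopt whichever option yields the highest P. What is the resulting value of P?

3370

Policy A (M := 43):
  Z = 124
  Q = 56
  M = 43
  P = 93 + 3·124 + 2·56 − 6·43 = 319
Policy B (Q − 39):
  Z = 124
  Q = 56 − 39 = 17
  M = 288 − 3·124 − 4·17 = -152
  P = 93 + 3·124 + 2·17 − 6·(-152) = 1411
Policy C (Z := 169):
  Z = 169
  Q = 56
  M = 288 − 3·169 − 4·56 = -443
  P = 93 + 3·169 + 2·56 − 6·(-443) = 3370
Comparing — Policy A: P=319, Policy B: P=1411, Policy C: P=3370. Highest is 3370 (Policy C).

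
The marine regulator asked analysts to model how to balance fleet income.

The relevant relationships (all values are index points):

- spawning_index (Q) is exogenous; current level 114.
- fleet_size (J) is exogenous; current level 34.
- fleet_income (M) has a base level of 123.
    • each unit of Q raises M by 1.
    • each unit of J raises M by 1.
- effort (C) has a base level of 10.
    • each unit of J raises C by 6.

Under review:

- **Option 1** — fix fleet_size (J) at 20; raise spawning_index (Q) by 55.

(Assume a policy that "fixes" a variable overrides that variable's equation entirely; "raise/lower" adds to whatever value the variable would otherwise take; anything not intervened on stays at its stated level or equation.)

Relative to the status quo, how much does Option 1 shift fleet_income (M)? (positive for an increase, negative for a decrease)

41

Baseline:
  Q = 114
  J = 34
  M = 123 + 114 + 34 = 271
Option 1 (J := 20, Q + 55):
  Q = 114 + 55 = 169
  J = 20
  M = 123 + 169 + 20 = 312
Change in M: 312 − 271 = 41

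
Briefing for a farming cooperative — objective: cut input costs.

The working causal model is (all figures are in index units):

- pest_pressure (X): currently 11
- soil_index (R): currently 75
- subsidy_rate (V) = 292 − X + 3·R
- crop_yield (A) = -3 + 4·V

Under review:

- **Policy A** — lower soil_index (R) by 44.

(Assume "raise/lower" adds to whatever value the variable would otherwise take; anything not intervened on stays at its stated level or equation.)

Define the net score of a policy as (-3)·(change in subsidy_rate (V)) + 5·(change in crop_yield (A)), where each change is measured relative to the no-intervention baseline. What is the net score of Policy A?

Baseline:
  X = 11
  R = 75
  V = 292 − 11 + 3·75 = 506
  A = -3 + 4·506 = 2021
Policy A (R − 44):
  X = 11
  R = 75 − 44 = 31
  V = 292 − 11 + 3·31 = 374
  A = -3 + 4·374 = 1493
ΔV = 374 − 506 = -132; ΔA = 1493 − 2021 = -528
Score = (-3)·(-132) + 5·(-528) = -2244

-2244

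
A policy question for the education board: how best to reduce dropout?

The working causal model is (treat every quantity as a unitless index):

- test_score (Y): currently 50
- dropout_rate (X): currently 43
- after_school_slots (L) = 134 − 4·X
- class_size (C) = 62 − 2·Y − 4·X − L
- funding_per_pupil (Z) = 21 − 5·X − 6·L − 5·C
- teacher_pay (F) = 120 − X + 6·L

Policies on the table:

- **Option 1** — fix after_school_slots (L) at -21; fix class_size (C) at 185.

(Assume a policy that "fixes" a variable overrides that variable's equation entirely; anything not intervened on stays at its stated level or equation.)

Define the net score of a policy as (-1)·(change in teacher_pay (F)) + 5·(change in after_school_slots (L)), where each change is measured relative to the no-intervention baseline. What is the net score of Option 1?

-17

Baseline:
  X = 43
  L = 134 − 4·43 = -38
  F = 120 − 43 + 6·(-38) = -151
Option 1 (L := -21, C := 185):
  X = 43
  L = -21
  F = 120 − 43 + 6·(-21) = -49
ΔF = -49 − (-151) = 102; ΔL = -21 − (-38) = 17
Score = (-1)·102 + 5·17 = -17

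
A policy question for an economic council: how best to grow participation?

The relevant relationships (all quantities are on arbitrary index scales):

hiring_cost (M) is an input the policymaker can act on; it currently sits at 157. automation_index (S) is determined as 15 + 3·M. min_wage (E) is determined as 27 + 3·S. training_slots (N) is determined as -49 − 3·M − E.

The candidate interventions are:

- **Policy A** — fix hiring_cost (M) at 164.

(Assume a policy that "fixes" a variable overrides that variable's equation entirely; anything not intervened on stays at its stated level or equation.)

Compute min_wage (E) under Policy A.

1548

Policy A (M := 164):
  M = 164
  S = 15 + 3·164 = 507
  E = 27 + 3·507 = 1548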